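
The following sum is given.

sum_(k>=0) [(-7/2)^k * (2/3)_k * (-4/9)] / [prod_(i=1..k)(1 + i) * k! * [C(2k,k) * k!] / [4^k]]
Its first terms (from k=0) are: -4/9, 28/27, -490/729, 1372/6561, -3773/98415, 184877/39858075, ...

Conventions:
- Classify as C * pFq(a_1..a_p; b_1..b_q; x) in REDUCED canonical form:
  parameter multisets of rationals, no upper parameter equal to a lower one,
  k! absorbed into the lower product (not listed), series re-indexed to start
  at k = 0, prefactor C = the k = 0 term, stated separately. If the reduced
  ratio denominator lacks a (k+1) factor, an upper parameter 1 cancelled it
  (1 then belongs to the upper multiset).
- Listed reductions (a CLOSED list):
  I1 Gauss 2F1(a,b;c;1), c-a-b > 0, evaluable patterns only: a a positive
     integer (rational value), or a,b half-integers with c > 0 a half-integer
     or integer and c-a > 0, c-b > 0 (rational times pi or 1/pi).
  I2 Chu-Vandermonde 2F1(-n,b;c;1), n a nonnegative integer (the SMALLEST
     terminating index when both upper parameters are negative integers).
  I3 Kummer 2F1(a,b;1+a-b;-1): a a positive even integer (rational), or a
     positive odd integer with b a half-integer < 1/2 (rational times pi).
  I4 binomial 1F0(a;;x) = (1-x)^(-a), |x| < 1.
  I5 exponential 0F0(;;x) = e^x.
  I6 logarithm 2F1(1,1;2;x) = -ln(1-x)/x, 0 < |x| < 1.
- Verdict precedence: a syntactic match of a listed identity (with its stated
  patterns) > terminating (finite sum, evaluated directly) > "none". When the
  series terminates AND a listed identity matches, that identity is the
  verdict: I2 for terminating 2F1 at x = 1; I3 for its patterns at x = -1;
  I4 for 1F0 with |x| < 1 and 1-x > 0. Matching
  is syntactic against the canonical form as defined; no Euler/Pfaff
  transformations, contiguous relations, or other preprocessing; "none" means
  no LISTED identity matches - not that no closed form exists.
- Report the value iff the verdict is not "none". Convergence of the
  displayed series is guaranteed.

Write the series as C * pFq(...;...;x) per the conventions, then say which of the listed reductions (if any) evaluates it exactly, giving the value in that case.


This is -4/9 * 1F2(2/3; 1/2, 2; -7/2) in reduced canonical form. Verdict: none. No listed pattern accepts 1F2(2/3; 1/2, 2; -7/2).

Structural cue: t_0 being -4/9, the lower central binomial (C = -4/9, x = -7/2) hides (1/2)_k.
Consecutive-term ratio: r(k) = (-7/2) * (k+2/3) / [(k+1/2) (k+2) (k+1)] - poly over poly, x = (-7/2) from leading terms; C = -4/9 at k = 0.


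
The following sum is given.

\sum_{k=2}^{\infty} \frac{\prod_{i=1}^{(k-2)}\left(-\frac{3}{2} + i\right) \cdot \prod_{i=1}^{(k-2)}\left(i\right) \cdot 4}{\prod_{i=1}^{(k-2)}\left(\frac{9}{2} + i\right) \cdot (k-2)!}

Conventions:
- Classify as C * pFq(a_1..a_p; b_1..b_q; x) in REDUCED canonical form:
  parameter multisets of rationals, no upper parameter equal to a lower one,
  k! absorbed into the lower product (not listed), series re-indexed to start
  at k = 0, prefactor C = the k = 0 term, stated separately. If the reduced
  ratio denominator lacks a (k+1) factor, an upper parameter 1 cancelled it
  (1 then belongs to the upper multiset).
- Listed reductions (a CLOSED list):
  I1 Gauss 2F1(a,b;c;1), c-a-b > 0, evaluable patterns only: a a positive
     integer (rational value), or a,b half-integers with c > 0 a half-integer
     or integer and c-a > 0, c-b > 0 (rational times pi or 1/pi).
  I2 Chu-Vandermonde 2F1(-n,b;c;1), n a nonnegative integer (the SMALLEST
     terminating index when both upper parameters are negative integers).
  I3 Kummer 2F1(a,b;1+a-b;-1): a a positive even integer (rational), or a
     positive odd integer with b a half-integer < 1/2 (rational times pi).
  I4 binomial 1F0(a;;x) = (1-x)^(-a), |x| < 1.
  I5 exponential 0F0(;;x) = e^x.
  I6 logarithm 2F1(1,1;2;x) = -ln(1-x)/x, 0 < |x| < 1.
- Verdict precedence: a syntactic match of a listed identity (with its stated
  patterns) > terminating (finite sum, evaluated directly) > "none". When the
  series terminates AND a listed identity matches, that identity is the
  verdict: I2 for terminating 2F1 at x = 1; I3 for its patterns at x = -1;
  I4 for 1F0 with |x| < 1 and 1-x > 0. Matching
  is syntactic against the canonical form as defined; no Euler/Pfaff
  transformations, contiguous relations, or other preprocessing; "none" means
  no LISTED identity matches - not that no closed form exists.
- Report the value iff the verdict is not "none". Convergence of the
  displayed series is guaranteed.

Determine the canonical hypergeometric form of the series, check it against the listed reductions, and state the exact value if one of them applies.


The series (x = 1) is 2F1: upper {-\frac{1}{2}, 1}, lower {\frac{11}{2}}, prefactor 4. Verdict (x = 1): Gauss (I1, integer-parameter pattern) applies (x = 1: the Gamma ratio telescopes since c-a-b = 5 > 0 and a = 1 in Z>0). Exact value: \frac{18}{5}.

The tell: t_0 = 4 here, and the running product (prefactor 4) telescopes to a rising factorial.
Term ratio: r(k) = 1 * (k-\frac{1}{2}) (k+1) / [(k+\frac{11}{2}) (k+1)] - poly over poly, x = 1 from leading terms; C = 4 at k = 0.


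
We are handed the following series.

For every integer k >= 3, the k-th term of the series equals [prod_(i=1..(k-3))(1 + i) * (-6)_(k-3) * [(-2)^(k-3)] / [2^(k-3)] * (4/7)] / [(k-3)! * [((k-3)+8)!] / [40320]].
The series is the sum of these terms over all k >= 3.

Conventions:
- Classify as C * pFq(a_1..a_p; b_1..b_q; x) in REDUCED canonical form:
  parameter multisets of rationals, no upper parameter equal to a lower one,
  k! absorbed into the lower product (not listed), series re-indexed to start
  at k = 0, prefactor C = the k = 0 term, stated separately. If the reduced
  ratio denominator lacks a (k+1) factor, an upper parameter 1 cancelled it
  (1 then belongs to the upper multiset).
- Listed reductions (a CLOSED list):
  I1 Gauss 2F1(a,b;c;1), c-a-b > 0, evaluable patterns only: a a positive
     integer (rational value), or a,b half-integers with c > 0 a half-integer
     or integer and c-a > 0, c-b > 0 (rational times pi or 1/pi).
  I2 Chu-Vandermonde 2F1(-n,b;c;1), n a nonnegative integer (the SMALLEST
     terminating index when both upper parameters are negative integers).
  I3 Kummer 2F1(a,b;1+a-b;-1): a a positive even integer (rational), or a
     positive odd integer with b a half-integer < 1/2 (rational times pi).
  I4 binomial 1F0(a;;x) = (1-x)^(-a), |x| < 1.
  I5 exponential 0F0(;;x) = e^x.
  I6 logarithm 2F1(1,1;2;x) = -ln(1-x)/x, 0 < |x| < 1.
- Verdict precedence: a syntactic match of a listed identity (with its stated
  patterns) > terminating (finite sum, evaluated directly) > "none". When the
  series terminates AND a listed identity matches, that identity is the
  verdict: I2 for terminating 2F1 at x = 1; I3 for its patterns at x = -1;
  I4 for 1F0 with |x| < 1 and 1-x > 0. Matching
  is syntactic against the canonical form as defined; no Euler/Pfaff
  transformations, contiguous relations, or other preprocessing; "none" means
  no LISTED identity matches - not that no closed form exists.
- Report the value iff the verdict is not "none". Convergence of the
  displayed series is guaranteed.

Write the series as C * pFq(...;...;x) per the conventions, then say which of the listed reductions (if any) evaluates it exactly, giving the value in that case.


Prefactor 4/7, argument -1: 2F1 with upper {-6, 2} over lower {9}. Verdict: Kummer's theorem (I3) matches (x = -1; c = 9 equals 1+a-b for upper {-6, 2}: listed pattern). Exact value: 16/7.

Key observation: t_0 being 4/7, the running product (C = 4/7, x = -1) telescopes to a rising factorial.
Adjacent-term ratio: r(k) = (-1) * (k-6) (k+2) / [(k+9) (k+1)] - rational in k. x = (-1); t_0 = 4/7; negate the roots.


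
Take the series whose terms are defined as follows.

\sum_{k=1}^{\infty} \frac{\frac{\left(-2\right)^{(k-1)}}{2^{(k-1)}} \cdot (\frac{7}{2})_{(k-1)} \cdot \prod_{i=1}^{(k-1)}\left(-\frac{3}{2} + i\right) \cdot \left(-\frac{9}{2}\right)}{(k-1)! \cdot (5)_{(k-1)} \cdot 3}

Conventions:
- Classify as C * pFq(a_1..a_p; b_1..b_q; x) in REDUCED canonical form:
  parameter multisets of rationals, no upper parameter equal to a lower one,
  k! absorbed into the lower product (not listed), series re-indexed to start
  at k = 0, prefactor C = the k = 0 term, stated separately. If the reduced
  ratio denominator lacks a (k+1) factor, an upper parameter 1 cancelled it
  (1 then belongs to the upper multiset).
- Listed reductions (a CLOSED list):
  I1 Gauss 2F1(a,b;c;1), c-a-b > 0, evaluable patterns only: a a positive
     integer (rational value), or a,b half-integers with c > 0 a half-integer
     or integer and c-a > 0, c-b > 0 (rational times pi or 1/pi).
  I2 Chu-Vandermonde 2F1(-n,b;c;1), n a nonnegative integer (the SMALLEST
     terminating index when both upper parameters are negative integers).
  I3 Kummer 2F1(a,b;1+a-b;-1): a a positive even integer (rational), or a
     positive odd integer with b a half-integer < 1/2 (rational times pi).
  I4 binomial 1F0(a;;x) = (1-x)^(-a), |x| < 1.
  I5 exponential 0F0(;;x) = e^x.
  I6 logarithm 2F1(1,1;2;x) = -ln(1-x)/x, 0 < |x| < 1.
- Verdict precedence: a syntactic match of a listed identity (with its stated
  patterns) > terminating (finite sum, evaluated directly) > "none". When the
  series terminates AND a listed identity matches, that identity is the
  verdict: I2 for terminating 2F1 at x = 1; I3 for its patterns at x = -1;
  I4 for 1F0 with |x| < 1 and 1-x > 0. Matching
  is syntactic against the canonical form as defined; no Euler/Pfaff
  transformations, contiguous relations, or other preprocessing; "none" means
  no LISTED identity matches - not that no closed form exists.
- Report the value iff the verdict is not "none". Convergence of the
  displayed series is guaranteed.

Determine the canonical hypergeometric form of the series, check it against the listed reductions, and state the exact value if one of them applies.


This is -\frac{3}{2} * 2F1(-\frac{1}{2}, \frac{7}{2}; 5; -1) in reduced canonical form. Verdict: none. A 2F1 with upper {-\frac{1}{2}, \frac{7}{2}} fits none of I1-I6 at x = -1; the sum runs forever.

Key step: t_0 = -\frac{3}{2} here, and the two k-th powers (C = -3/2, x = -1) combine into one argument.
Ratio: r(k) = -1 * (k-\frac{1}{2}) (k+\frac{7}{2}) / [(k+5) (k+1)] - rational; roots negated = parameters, x = -1, C = -\frac{3}{2}.


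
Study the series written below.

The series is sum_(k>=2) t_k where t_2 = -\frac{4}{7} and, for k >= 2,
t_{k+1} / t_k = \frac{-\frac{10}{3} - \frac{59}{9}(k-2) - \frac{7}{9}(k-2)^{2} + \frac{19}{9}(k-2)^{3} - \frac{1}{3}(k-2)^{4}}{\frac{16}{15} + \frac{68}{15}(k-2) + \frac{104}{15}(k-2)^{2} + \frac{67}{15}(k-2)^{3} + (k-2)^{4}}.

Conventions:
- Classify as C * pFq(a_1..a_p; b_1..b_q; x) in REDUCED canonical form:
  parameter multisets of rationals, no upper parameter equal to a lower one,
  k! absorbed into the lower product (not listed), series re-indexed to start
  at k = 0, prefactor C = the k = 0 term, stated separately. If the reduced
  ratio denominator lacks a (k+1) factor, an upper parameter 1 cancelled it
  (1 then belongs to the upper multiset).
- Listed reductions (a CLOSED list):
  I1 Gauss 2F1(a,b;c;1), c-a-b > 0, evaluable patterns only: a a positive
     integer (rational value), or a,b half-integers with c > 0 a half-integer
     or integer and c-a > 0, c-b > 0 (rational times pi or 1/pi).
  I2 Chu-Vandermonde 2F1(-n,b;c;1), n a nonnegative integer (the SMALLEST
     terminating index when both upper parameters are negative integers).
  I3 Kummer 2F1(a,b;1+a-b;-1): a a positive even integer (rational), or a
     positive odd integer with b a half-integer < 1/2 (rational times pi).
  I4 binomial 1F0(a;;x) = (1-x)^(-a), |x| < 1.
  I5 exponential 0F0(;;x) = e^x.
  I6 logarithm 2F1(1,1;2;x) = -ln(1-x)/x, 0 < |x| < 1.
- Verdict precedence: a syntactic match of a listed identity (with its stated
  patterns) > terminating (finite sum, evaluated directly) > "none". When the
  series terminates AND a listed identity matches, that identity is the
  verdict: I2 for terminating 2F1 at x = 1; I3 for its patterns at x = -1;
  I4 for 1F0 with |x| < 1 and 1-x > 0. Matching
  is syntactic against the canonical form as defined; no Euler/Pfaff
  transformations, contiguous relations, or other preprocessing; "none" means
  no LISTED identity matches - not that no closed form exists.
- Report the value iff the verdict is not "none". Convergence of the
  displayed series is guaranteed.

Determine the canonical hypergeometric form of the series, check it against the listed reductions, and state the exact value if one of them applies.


Prefactor -\frac{4}{7}, argument -\frac{1}{3}: 3F2 with upper {-5, -3, 1} over lower {\frac{4}{5}, 2}. Verdict: terminating (-3 upstairs). 4 nonzero terms in all; added directly. Its exact value is \frac{544}{1323}.

The tell: t_0 = -\frac{4}{7} here, and the ratio is unreduced: k + 2/3 divides both sides (C = -4/7).
Consecutive-term ratio: r(k) = -\frac{1}{3} * (k-5) (k-3) (k+1) / [(k+\frac{4}{5}) (k+2) (k+1)] - rational; roots negated = parameters, x = -\frac{1}{3}, C = -\frac{4}{7}.


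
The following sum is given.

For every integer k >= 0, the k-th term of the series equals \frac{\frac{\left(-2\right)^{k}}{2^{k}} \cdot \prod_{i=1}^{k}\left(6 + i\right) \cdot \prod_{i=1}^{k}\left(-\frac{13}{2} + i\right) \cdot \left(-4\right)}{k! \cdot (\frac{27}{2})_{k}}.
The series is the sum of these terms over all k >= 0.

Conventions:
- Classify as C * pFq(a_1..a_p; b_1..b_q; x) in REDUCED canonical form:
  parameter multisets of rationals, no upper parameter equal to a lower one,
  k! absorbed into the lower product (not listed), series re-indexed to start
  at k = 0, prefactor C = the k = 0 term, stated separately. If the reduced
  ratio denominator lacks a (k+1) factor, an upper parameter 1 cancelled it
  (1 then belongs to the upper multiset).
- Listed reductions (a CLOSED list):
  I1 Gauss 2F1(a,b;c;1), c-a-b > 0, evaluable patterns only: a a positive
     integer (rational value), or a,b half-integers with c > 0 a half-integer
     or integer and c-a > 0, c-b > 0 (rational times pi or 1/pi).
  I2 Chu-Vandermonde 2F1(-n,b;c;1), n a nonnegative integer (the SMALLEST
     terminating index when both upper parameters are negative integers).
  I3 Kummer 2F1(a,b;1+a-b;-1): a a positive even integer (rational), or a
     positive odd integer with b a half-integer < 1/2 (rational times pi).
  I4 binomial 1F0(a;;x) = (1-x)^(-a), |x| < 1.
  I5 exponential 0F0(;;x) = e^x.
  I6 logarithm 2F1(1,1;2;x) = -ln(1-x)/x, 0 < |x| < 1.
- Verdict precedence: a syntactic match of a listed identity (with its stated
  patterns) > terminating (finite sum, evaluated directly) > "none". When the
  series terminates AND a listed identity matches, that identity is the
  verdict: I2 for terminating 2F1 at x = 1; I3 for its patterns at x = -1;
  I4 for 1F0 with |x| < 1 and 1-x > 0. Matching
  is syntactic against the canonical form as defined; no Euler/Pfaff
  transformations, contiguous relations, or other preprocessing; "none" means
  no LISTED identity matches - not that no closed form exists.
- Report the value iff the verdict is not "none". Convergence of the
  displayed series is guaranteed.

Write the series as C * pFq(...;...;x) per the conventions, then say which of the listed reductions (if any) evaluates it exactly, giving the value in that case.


With C = -4: the canonical form is 2F1(-\frac{11}{2}, 7; \frac{27}{2}; -1). Verdict: Kummer (I3) applies (x = -1; c = \frac{27}{2} equals 1+a-b for upper {-\frac{11}{2}, 7}: listed pattern). Hence: \left(-\frac{929553625}{67108864}\right) \cdot \pi.

Key step: t_0 = -4 here, and the two k-th powers (prefactor -4) combine into one argument.
Step ratio: r(k) = -1 * (k-\frac{11}{2}) (k+7) / [(k+\frac{27}{2}) (k+1)] - poly over poly, x = -1 from leading terms; C = -4 at k = 0.


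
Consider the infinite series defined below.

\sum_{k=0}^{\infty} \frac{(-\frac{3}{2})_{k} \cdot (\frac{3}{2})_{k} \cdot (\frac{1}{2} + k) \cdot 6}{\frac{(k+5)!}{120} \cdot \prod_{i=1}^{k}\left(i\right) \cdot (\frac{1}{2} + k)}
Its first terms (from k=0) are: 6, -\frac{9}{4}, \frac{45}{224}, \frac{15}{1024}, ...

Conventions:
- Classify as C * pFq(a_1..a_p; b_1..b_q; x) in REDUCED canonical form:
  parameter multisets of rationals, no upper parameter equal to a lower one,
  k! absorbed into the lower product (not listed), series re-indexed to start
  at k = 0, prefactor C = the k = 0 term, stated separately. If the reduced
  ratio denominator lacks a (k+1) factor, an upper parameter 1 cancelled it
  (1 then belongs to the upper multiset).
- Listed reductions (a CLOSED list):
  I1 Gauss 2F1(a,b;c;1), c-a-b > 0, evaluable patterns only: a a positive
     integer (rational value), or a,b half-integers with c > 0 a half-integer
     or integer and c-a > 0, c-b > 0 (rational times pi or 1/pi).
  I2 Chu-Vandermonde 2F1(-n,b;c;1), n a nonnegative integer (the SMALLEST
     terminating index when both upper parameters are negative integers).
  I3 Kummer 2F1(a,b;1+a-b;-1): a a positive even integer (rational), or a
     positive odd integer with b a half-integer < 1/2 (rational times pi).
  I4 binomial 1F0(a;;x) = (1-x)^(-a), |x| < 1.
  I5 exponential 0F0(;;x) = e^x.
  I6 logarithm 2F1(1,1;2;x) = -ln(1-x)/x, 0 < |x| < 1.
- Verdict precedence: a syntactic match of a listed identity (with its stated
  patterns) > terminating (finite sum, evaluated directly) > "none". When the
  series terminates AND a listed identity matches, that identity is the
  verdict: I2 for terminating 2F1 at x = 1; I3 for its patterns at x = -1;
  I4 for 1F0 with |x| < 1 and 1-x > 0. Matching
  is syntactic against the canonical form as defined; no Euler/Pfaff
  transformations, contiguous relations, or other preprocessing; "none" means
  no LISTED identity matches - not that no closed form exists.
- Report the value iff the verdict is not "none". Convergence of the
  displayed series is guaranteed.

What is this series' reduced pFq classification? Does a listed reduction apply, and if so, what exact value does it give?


At argument 1: a 2F1 with upper {-\frac{3}{2}, \frac{3}{2}}, lower {6}, scaled by C = 6. Verdict: Gauss (I1, half-integer pattern) matches (x = 1; upper {-\frac{3}{2}, \frac{3}{2}} half-integers, c = 6 in the evaluable pattern). Value: \frac{262144}{21021} / \pi.

Key observation: x = 1 and the denominator's factorial ratio (prefactor 6) is a lower Pochhammer.
Term ratio: r(k) = 1 * (k-\frac{3}{2}) (k+\frac{3}{2}) / [(k+6) (k+1)] - rational in k. x = 1; t_0 = 6; negate the roots.


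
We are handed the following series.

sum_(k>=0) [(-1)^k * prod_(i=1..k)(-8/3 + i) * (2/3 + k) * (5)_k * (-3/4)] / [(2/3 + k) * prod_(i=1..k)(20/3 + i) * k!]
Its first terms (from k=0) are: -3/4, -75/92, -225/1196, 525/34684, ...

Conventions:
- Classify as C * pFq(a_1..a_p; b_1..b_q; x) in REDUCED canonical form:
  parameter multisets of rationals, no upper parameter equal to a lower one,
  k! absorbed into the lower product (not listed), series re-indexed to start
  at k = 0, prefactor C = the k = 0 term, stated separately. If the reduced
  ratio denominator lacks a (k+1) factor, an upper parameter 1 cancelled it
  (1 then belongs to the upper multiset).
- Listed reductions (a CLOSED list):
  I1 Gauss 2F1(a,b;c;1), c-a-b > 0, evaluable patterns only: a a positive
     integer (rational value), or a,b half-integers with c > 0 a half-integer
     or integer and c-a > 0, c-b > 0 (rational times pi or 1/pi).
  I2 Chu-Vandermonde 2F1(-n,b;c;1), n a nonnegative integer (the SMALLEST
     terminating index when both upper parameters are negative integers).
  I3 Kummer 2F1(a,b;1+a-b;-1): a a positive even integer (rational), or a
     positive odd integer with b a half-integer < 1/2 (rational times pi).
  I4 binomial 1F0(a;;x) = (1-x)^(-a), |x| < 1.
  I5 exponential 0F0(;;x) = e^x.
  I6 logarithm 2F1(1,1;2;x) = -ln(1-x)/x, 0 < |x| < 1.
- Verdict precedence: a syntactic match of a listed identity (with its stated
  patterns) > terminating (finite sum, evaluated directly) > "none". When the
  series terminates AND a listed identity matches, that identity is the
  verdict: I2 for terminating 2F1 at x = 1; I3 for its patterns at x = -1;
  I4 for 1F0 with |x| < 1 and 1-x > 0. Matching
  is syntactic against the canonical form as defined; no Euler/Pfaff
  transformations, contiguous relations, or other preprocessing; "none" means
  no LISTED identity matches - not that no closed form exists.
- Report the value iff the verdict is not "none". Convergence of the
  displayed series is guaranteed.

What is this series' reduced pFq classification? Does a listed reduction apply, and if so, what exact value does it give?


Reduced: x = -1, 2F1, upper = {-5/3, 5}, lower = {23/3}, C = -3/4. Verdict: none - this 2F1 at x = -1 matches no listed pattern, and upper {-5/3, 5} holds no stopper.

The tell: t_0 being -3/4, the lower running product (prefactor -3/4) is a rising factorial.
Consecutive-term ratio: r(k) = (-1) * (k-5/3) (k+5) / [(k+23/3) (k+1)] - poly over poly, x = (-1) from leading terms; C = -3/4 at k = 0.


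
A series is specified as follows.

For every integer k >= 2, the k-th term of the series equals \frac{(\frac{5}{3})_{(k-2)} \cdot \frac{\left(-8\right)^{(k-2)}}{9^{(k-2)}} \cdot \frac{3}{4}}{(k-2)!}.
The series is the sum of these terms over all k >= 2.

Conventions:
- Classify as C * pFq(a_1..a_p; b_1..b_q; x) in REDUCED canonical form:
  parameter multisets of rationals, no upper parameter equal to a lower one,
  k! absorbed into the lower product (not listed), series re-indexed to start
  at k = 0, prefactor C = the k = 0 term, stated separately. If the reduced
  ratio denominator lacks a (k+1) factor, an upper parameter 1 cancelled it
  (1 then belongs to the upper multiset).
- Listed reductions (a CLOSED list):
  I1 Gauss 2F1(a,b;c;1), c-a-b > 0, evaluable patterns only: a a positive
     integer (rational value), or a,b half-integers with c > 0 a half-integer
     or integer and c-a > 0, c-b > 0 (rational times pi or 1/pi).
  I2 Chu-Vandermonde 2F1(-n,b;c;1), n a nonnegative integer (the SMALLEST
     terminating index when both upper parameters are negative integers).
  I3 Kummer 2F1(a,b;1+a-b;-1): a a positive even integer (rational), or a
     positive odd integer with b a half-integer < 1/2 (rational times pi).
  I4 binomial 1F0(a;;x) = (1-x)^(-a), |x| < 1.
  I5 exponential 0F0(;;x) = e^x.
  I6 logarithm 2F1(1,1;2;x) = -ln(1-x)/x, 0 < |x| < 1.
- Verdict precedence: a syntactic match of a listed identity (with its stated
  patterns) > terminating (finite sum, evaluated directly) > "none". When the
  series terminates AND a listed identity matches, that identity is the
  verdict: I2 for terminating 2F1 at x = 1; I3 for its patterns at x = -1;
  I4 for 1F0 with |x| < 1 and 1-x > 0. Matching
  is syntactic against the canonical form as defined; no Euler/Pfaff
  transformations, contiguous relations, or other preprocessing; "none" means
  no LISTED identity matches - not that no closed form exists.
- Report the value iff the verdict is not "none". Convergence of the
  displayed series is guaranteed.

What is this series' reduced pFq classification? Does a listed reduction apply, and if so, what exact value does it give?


Classification (C = \frac{3}{4}): 1F0 with upper {\frac{5}{3}}, lower {-}, argument x = -\frac{8}{9}. Verdict: the binomial series (I4) matches (the 1F0 binomial series: exponent -5/3, x = -\frac{8}{9}). Its exact value is \frac{3}{4} \cdot \left(\frac{17}{9}\right)^{-\frac{5}{3}}.

Key observation: t_0 = \frac{3}{4} here, and the two geometric factors (C = 3/4) combine into one argument.
Ratio: r(k) = -\frac{8}{9} * (k+\frac{5}{3}) / [(k+1)] - rational; roots negated = parameters, x = -\frac{8}{9}, C = \frac{3}{4}.


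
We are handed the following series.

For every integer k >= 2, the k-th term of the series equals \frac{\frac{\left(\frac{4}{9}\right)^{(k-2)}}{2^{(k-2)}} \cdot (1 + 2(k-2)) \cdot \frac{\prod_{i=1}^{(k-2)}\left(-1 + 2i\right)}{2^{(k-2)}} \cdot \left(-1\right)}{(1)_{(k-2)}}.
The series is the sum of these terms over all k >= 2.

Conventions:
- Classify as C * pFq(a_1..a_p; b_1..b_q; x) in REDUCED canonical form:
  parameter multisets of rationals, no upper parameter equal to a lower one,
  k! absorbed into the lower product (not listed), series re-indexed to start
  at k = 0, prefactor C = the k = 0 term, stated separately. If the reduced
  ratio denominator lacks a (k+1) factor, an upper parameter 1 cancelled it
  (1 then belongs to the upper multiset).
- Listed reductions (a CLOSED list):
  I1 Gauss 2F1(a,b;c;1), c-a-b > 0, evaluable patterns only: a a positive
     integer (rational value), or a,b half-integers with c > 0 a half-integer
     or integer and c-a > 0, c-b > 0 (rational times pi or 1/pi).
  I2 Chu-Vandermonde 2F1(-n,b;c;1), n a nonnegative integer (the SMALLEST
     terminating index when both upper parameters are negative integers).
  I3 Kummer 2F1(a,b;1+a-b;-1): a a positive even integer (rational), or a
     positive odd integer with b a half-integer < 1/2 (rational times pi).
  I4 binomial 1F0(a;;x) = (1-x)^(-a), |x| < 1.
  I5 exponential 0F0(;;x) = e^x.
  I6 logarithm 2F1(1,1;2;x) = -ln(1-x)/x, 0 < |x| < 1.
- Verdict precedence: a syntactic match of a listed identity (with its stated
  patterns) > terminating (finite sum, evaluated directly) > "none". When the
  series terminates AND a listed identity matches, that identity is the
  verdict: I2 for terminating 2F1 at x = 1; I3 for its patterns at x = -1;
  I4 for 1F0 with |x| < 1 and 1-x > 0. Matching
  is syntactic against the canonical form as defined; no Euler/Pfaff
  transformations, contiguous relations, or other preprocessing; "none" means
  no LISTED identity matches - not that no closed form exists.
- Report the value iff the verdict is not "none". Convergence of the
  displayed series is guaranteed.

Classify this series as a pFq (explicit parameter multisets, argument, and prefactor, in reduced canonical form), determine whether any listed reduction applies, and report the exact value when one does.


Key observation: with t_0 = -1, the (2k+1) factor (prefactor -1) shifts (1/2)_k to (3/2)_k.
Ratio: r(k) = \frac{2}{9} * (k+\frac{3}{2}) / [(k+1)] ; factor over Q: parameters, x = \frac{2}{9}, and C = -1.

This is -1 * 1F0(\frac{3}{2}; -; \frac{2}{9}) in reduced canonical form. Verdict: binomial (I4) applies (the 1F0 binomial series: exponent -3/2, x = \frac{2}{9}). Value: \left(-1\right) \cdot \left(\frac{7}{9}\right)^{-\frac{3}{2}}.


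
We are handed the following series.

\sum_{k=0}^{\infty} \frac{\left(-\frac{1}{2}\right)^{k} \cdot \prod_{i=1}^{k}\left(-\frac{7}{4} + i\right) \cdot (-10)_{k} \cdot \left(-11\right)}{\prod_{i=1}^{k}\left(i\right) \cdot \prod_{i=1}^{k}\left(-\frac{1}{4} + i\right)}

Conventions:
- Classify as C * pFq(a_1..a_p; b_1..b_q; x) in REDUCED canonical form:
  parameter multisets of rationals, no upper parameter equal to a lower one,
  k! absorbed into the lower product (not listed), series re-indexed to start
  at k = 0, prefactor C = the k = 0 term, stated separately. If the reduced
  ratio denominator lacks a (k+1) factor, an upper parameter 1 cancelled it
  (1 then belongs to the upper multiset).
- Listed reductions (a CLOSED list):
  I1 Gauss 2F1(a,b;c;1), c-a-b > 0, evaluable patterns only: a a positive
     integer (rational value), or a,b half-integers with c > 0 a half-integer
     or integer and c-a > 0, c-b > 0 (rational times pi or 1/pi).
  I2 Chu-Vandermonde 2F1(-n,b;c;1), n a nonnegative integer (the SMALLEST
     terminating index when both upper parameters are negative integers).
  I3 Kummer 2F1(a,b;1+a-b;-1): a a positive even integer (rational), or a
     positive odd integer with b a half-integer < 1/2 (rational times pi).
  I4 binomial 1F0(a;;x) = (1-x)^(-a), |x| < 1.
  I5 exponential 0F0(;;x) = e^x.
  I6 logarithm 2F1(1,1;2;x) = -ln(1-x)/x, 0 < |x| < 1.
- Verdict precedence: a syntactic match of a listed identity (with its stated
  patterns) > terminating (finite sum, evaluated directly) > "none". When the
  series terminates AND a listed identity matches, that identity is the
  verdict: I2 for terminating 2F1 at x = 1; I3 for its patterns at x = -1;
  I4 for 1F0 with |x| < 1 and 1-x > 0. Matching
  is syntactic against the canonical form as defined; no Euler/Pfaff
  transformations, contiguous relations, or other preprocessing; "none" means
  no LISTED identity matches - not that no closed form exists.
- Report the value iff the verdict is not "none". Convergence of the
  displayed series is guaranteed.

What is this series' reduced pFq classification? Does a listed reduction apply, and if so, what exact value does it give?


Structural cue: from the first term -11: the product of the first k integers (prefactor -11) is k!.
Adjacent-term ratio: r(k) = -\frac{1}{2} * (k-10) (k-\frac{3}{4}) / [(k+\frac{3}{4}) (k+1)] - rational; roots negated = parameters, x = -\frac{1}{2}, C = -11.

Prefactor -11, argument -\frac{1}{2}: 2F1 with upper {-10, -\frac{3}{4}} over lower {\frac{3}{4}}. Verdict: terminating - no listed pattern fits, but -10 in the upper list cuts the series at k = 10; direct evaluation. Hence: \frac{23661297131}{291314688}.


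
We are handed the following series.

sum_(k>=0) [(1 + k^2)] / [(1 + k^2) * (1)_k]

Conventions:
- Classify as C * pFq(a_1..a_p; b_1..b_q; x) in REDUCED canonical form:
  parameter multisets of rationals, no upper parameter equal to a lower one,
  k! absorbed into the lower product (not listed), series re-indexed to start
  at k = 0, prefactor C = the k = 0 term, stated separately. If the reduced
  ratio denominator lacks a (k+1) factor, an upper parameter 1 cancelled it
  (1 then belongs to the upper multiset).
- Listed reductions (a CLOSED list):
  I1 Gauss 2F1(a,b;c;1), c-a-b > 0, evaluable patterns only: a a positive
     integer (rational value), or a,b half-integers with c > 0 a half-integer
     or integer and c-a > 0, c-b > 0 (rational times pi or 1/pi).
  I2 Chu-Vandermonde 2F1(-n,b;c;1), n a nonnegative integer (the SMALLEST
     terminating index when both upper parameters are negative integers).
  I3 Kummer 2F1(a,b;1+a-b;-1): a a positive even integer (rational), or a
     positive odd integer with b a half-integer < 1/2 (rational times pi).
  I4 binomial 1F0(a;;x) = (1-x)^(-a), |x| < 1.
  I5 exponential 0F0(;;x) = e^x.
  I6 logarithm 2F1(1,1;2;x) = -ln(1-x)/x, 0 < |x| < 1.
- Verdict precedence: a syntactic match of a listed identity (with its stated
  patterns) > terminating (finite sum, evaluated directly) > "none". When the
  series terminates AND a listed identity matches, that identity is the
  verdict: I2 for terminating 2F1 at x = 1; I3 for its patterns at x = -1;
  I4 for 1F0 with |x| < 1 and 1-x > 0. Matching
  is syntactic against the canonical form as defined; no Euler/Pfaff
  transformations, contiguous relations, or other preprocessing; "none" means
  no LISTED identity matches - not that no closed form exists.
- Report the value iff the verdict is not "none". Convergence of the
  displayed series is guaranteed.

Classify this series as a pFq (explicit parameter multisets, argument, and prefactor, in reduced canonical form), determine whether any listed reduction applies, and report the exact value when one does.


Prefactor 1, argument 1: 0F0 with upper {-} over lower {-}. Verdict: this is the I5 exponential reduction (the 0F0 exponential series at x = 1). Hence: e^(1).

The tell: with t_0 = 1, k^2 + 1 divides numerator and denominator alike; prefactor 1 after cancelling.
Adjacent-term ratio: r(k) = 1 * 1 / [(k+1)] ; factor over Q: parameters, x = 1, and C = 1.


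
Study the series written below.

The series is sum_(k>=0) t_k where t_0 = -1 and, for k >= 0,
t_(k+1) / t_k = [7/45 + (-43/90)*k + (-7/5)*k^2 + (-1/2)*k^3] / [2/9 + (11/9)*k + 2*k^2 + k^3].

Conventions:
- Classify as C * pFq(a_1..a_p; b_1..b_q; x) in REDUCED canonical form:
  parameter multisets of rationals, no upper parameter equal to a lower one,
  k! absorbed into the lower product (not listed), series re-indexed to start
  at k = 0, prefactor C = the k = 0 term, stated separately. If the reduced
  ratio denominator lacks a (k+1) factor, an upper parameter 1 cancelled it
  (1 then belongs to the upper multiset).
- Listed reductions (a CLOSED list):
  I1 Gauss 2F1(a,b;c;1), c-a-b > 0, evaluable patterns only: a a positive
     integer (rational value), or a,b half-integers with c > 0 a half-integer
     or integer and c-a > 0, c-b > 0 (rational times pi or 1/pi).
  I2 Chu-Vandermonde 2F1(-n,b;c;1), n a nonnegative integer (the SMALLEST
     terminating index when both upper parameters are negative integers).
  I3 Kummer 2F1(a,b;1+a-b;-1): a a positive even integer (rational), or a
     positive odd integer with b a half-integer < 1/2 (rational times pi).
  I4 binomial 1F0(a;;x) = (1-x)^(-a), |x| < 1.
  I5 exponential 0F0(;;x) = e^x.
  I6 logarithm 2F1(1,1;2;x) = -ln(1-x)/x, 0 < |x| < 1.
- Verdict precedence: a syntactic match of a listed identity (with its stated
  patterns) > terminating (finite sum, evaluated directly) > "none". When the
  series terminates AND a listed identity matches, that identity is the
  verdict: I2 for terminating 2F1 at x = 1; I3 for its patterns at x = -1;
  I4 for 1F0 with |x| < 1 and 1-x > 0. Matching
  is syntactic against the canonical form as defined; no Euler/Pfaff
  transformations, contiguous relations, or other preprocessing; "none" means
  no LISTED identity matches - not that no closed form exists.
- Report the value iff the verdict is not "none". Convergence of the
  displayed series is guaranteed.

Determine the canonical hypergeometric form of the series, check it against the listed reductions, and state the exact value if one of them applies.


This is -1 * 2F1(-1/5, 7/3; 1/3; -1/2) in reduced canonical form. Verdict: none - at argument -1/2 the multisets {-1/5, 7/3} ; {1/3} match no listed identity.

Key step: from the first term -1: the expanded ratio factors over Q; C = -1, roots give parameters.
Term ratio: r(k) = (-1/2) * (k-1/5) (k+7/3) / [(k+1/3) (k+1)] - rational in k. x = (-1/2); t_0 = -1; negate the roots.


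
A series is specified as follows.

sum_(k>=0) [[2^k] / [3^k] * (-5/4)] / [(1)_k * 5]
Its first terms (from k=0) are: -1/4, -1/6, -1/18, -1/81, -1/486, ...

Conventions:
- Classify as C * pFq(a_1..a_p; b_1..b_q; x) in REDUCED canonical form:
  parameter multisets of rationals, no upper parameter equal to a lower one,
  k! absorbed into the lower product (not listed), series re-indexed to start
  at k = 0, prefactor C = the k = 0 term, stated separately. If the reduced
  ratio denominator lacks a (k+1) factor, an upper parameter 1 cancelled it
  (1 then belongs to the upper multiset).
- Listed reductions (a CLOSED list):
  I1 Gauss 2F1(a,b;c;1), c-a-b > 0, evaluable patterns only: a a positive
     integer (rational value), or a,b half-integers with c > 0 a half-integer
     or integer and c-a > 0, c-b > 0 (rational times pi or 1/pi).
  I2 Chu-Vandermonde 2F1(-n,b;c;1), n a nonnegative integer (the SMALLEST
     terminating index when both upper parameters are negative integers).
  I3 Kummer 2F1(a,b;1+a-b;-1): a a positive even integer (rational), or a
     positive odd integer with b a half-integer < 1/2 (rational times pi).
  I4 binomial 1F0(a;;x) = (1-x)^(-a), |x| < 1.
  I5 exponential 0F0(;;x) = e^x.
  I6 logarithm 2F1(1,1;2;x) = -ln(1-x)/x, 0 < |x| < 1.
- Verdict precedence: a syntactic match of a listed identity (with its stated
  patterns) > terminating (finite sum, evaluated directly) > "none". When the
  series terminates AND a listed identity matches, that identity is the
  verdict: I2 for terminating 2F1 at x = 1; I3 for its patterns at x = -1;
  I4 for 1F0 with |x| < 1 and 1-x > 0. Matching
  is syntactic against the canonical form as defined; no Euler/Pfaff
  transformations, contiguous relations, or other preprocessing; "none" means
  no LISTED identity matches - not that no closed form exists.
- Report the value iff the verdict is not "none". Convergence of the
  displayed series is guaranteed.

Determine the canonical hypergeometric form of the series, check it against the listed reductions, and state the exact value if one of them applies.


This is -1/4 * 0F0(-; -; 2/3) in reduced canonical form. Verdict: the exponential series (I5) fires (the 0F0 exponential series at x = 2/3). Exact value: (-1/4) * e^(2/3).

Structural cue: t_0 being -1/4, (1)_k (prefactor -1/4) is k! itself.
Adjacent-term ratio: r(k) = (2/3) * 1 / [(k+1)] - poly over poly, x = (2/3) from leading terms; C = -1/4 at k = 0.


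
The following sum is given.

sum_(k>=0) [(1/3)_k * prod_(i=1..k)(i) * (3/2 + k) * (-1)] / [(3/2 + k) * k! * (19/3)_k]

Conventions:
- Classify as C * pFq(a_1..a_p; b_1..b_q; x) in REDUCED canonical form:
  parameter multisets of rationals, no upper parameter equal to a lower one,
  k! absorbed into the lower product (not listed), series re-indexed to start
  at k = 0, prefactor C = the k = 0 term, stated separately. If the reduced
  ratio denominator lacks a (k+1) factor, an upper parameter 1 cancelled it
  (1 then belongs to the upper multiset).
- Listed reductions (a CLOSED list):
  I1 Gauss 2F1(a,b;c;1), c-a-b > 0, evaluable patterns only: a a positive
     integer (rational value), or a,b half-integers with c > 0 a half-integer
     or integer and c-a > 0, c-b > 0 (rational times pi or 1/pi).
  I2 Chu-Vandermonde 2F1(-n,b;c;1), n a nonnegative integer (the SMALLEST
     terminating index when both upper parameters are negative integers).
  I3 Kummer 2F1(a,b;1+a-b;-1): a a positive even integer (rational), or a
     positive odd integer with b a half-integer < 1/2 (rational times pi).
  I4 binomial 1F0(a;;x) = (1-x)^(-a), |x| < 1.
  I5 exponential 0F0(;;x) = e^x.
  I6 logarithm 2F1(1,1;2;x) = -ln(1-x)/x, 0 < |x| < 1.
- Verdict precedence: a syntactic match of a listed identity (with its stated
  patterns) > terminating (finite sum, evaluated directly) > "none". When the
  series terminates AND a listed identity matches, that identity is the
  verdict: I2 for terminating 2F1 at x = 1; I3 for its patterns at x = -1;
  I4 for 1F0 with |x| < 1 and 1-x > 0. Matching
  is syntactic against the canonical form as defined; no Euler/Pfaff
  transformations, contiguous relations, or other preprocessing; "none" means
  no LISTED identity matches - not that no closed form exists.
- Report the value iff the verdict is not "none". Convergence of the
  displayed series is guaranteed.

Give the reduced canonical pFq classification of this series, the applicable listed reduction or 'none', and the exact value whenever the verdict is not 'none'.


x = 1 here; the reduced form reads 2F1, upper {1/3, 1}, lower {19/3}, C = -1. Verdict (x = 1): Gauss's theorem (I1) applies (x = 1: the Gamma ratio telescopes since c-a-b = 5 > 0 and a = 1 in Z>0). Exact value: -16/15.

First insight: x = 1 and the factor k + 3/2 cancels (top and bottom), leaving C = -1.
Consecutive-term ratio: r(k) = 1 * (k+1/3) (k+1) / [(k+19/3) (k+1)] - poly over poly, x = 1 from leading terms; C = -1 at k = 0.


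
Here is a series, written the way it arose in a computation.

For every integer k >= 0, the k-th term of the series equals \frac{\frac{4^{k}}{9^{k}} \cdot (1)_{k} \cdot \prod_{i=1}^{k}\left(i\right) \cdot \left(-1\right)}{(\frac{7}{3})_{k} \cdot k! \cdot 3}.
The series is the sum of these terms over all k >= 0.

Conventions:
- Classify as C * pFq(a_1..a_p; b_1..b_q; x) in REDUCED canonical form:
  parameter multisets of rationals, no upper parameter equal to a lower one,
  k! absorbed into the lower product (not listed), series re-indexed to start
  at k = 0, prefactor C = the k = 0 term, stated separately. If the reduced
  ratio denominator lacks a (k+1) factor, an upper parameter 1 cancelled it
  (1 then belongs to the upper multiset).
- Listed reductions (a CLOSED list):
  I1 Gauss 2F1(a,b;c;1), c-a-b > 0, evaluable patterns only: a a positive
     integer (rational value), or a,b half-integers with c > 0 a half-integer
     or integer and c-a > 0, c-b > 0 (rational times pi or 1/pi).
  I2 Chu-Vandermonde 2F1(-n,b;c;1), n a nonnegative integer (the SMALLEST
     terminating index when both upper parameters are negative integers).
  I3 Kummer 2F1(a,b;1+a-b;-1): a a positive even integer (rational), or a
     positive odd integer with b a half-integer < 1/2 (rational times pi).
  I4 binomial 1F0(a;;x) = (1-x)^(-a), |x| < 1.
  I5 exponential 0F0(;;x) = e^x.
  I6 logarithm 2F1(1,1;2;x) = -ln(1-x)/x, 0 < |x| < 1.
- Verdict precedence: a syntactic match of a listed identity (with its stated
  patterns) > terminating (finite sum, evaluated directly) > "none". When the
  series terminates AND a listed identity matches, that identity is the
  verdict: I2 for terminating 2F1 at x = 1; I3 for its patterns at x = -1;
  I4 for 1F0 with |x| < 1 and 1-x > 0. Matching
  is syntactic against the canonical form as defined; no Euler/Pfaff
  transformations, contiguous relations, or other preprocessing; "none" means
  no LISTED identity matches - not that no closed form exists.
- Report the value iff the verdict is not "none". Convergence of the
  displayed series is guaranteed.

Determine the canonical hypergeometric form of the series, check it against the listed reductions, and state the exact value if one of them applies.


Key observation: from the first term -\frac{1}{3}: the running product (C = -1/3) telescopes to a rising factorial.
Term ratio: r(k) = \frac{4}{9} * (k+1) (k+1) / [(k+\frac{7}{3}) (k+1)] - poly over poly, x = \frac{4}{9} from leading terms; C = -\frac{1}{3} at k = 0.

The series (x = \frac{4}{9}) is 2F1: upper {1, 1}, lower {\frac{7}{3}}, prefactor -\frac{1}{3}. Verdict: none (x = \frac{4}{9}): each listed identity misses the multisets {1, 1} ; {\frac{7}{3}}.
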